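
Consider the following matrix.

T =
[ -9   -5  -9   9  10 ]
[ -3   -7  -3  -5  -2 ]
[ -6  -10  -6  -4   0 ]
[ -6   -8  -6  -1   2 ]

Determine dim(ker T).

Row reduce to echelon form.
R2 ← R2 − (1/3)·R1: [0, -16/3, 0, -8, -16/3]
R3 ← R3 − (2/3)·R1: [0, -20/3, 0, -10, -20/3]
R4 ← R4 − (2/3)·R1: [0, -14/3, 0, -7, -14/3]
R3 ← R3 − (5/4)·R2: [0, 0, 0, 0, 0]
R4 ← R4 − (7/8)·R2: [0, 0, 0, 0, 0]
2 nonzero rows, so rank(T) = 2.
T has 5 columns; by rank–nullity, nullity = 5 − 2 = 3.

3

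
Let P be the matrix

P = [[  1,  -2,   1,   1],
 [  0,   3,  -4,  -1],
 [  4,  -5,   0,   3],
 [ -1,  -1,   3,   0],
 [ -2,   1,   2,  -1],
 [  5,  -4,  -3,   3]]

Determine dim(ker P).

2

Row reduce to echelon form.
R3 ← R3 − (4)·R1: [0, 3, -4, -1]
R4 ← R4 + R1: [0, -3, 4, 1]
R5 ← R5 + (2)·R1: [0, -3, 4, 1]
R6 ← R6 − (5)·R1: [0, 6, -8, -2]
R3 ← R3 − R2: [0, 0, 0, 0]
R4 ← R4 + R2: [0, 0, 0, 0]
R5 ← R5 + R2: [0, 0, 0, 0]
R6 ← R6 − (2)·R2: [0, 0, 0, 0]
2 nonzero rows, so rank(P) = 2.
P has 4 columns; by rank–nullity, nullity = 4 − 2 = 2.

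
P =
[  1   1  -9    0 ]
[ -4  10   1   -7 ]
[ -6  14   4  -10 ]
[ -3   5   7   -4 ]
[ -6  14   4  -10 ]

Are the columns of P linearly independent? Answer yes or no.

Row reduce P to echelon form.
R2 ← R2 + (4)·R1: [0, 14, -35, -7]
R3 ← R3 + (6)·R1: [0, 20, -50, -10]
R4 ← R4 + (3)·R1: [0, 8, -20, -4]
R5 ← R5 + (6)·R1: [0, 20, -50, -10]
R3 ← R3 − (10/7)·R2: [0, 0, 0, 0]
R4 ← R4 − (4/7)·R2: [0, 0, 0, 0]
R5 ← R5 − (10/7)·R2: [0, 0, 0, 0]
2 pivots among 4 columns.
Only 2 < 4 pivot columns, so the columns are linearly dependent.

no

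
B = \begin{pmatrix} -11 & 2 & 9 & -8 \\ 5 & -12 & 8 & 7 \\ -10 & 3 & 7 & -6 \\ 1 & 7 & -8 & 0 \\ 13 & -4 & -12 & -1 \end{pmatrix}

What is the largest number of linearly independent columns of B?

Row reduce to echelon form.
R2 ← R2 + (5/11)·R1: [0, -122/11, 133/11, 37/11]
R3 ← R3 − (10/11)·R1: [0, 13/11, -13/11, 14/11]
R4 ← R4 + (1/11)·R1: [0, 79/11, -79/11, -8/11]
R5 ← R5 + (13/11)·R1: [0, -18/11, -15/11, -115/11]
R3 ← R3 + (13/122)·R2: [0, 0, 13/122, 199/122]
R4 ← R4 + (79/122)·R2: [0, 0, 79/122, 177/122]
R5 ← R5 − (9/61)·R2: [0, 0, -192/61, -668/61]
R4 ← R4 − (79/13)·R3: [0, 0, 0, -110/13]
R5 ← R5 + (384/13)·R3: [0, 0, 0, 484/13]
R5 ← R5 + (22/5)·R4: [0, 0, 0, 0]
Echelon form has 4 nonzero rows, so rank(B) = 4.
The rank gives the maximum number of linearly independent columns: 4.

4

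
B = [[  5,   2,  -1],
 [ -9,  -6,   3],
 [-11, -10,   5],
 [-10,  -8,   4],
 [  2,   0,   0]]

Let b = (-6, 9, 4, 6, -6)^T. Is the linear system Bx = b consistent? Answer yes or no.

Row reduce the augmented matrix [B | b].
R2 ← R2 + (9/5)·R1: [0, -12/5, 6/5, -9/5]
R3 ← R3 + (11/5)·R1: [0, -28/5, 14/5, -46/5]
R4 ← R4 + (2)·R1: [0, -4, 2, -6]
R5 ← R5 − (2/5)·R1: [0, -4/5, 2/5, -18/5]
R3 ← R3 − (7/3)·R2: [0, 0, 0, -5]
R4 ← R4 − (5/3)·R2: [0, 0, 0, -3]
R5 ← R5 − (1/3)·R2: [0, 0, 0, -3]
R4 ← R4 − (3/5)·R3: [0, 0, 0, 0]
R5 ← R5 − (3/5)·R3: [0, 0, 0, 0]
The echelon form has 3 nonzero rows; the last pivot sits in the augmented column, so rank(B) = 2 but rank([B|b]) = 3.
Since the ranks differ, the system is inconsistent.

no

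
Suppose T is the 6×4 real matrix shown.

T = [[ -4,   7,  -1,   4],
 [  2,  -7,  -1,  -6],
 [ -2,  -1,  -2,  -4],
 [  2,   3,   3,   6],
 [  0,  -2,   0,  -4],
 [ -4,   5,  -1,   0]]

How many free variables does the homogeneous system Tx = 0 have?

1

Row reduce to echelon form.
R2 ← R2 + (1/2)·R1: [0, -7/2, -3/2, -4]
R3 ← R3 − (1/2)·R1: [0, -9/2, -3/2, -6]
R4 ← R4 + (1/2)·R1: [0, 13/2, 5/2, 8]
R6 ← R6 − R1: [0, -2, 0, -4]
R3 ← R3 − (9/7)·R2: [0, 0, 3/7, -6/7]
R4 ← R4 + (13/7)·R2: [0, 0, -2/7, 4/7]
R5 ← R5 − (4/7)·R2: [0, 0, 6/7, -12/7]
R6 ← R6 − (4/7)·R2: [0, 0, 6/7, -12/7]
R4 ← R4 + (2/3)·R3: [0, 0, 0, 0]
R5 ← R5 − (2)·R3: [0, 0, 0, 0]
R6 ← R6 − (2)·R3: [0, 0, 0, 0]
3 nonzero rows, so rank(T) = 3.
T has 4 columns; by rank–nullity, nullity = 4 − 3 = 1.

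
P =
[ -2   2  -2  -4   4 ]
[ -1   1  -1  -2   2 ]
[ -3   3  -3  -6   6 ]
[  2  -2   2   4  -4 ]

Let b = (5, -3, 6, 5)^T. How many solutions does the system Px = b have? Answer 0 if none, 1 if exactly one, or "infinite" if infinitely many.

Row reduce the augmented matrix [P | b].
R2 ← R2 − (1/2)·R1: [0, 0, 0, 0, 0, -11/2]
R3 ← R3 − (3/2)·R1: [0, 0, 0, 0, 0, -3/2]
R4 ← R4 + R1: [0, 0, 0, 0, 0, 10]
R3 ← R3 − (3/11)·R2: [0, 0, 0, 0, 0, 0]
R4 ← R4 + (20/11)·R2: [0, 0, 0, 0, 0, 0]
The echelon form has 2 nonzero rows; the last pivot sits in the augmented column, so rank(P) = 1 but rank([P|b]) = 2.
Since the ranks differ, the system is inconsistent.
It has no solutions.

0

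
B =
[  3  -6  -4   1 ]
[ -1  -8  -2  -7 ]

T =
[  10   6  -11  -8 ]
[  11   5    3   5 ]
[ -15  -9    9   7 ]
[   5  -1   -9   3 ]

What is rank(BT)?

2

First compute BT:
[[ 29,  23, -96, -79],
 [-103, -21,  32, -67]]
Now row reduce the product.
R2 ← R2 + (103/29)·R1: [0, 1760/29, -8960/29, -10080/29]
2 nonzero rows, so rank(BT) = 2.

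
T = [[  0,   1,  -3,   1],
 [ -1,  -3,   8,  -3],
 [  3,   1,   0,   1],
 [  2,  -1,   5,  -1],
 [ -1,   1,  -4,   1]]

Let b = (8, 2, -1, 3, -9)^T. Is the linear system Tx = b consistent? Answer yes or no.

Row reduce the augmented matrix [T | b].
Swap R1 ↔ R2
R3 ← R3 + (3)·R1: [0, -8, 24, -8, 5]
R4 ← R4 + (2)·R1: [0, -7, 21, -7, 7]
R5 ← R5 − R1: [0, 4, -12, 4, -11]
R3 ← R3 + (8)·R2: [0, 0, 0, 0, 69]
R4 ← R4 + (7)·R2: [0, 0, 0, 0, 63]
R5 ← R5 − (4)·R2: [0, 0, 0, 0, -43]
R4 ← R4 − (21/23)·R3: [0, 0, 0, 0, 0]
R5 ← R5 + (43/69)·R3: [0, 0, 0, 0, 0]
The echelon form has 3 nonzero rows; the last pivot sits in the augmented column, so rank(T) = 2 but rank([T|b]) = 3.
Since the ranks differ, the system is inconsistent.

no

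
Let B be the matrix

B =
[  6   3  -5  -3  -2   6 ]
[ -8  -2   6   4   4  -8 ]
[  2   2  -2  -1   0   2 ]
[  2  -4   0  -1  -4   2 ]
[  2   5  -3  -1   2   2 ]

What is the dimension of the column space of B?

Row reduce to echelon form.
R2 ← R2 + (4/3)·R1: [0, 2, -2/3, 0, 4/3, 0]
R3 ← R3 − (1/3)·R1: [0, 1, -1/3, 0, 2/3, 0]
R4 ← R4 − (1/3)·R1: [0, -5, 5/3, 0, -10/3, 0]
R5 ← R5 − (1/3)·R1: [0, 4, -4/3, 0, 8/3, 0]
R3 ← R3 − (1/2)·R2: [0, 0, 0, 0, 0, 0]
R4 ← R4 + (5/2)·R2: [0, 0, 0, 0, 0, 0]
R5 ← R5 − (2)·R2: [0, 0, 0, 0, 0, 0]
Echelon form has 2 nonzero rows, so rank(B) = 2.
The column space has dimension equal to the rank: 2.

2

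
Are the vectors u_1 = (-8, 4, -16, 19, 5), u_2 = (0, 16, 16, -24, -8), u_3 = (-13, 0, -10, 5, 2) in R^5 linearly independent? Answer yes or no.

yes

Form the matrix with these vectors as rows and row reduce.
R3 ← R3 − (13/8)·R1: [0, -13/2, 16, -207/8, -49/8]
R3 ← R3 + (13/32)·R2: [0, 0, 45/2, -285/8, -75/8]
3 nonzero rows, so the 3 vectors span a space of dimension 3.
Since 3 = 3, the vectors are linearly independent.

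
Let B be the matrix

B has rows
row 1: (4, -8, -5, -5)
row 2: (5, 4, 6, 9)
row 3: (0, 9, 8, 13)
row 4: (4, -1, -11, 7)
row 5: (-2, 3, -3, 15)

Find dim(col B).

Row reduce to echelon form.
R2 ← R2 − (5/4)·R1: [0, 14, 49/4, 61/4]
R4 ← R4 − R1: [0, 7, -6, 12]
R5 ← R5 + (1/2)·R1: [0, -1, -11/2, 25/2]
R3 ← R3 − (9/14)·R2: [0, 0, 1/8, 179/56]
R4 ← R4 − (1/2)·R2: [0, 0, -97/8, 35/8]
R5 ← R5 + (1/14)·R2: [0, 0, -37/8, 761/56]
R4 ← R4 + (97)·R3: [0, 0, 0, 2201/7]
R5 ← R5 + (37)·R3: [0, 0, 0, 923/7]
R5 ← R5 − (13/31)·R4: [0, 0, 0, 0]
Echelon form has 4 nonzero rows, so rank(B) = 4.
The column space has dimension equal to the rank: 4.

4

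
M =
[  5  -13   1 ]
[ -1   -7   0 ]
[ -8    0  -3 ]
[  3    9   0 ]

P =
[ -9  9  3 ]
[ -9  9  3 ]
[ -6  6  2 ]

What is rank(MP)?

First compute MP:
[[ 66, -66, -22],
 [ 72, -72, -24],
 [ 90, -90, -30],
 [-108, 108,  36]]
Now row reduce the product.
R2 ← R2 − (12/11)·R1: [0, 0, 0]
R3 ← R3 − (15/11)·R1: [0, 0, 0]
R4 ← R4 + (18/11)·R1: [0, 0, 0]
1 nonzero row, so rank(MP) = 1.

1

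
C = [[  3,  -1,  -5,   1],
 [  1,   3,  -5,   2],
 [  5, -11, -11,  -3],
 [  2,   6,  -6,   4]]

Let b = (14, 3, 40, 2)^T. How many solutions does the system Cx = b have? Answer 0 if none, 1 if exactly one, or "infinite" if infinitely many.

Row reduce the augmented matrix [C | b].
R2 ← R2 − (1/3)·R1: [0, 10/3, -10/3, 5/3, -5/3]
R3 ← R3 − (5/3)·R1: [0, -28/3, -8/3, -14/3, 50/3]
R4 ← R4 − (2/3)·R1: [0, 20/3, -8/3, 10/3, -22/3]
R3 ← R3 + (14/5)·R2: [0, 0, -12, 0, 12]
R4 ← R4 − (2)·R2: [0, 0, 4, 0, -4]
R4 ← R4 + (1/3)·R3: [0, 0, 0, 0, 0]
The echelon form has 3 nonzero rows, and every pivot lies in the first 4 columns, so rank(C) = rank([C|b]) = 3.
The system is consistent.
rank = 3 < 4 unknowns, so there are infinitely many solutions.

infinite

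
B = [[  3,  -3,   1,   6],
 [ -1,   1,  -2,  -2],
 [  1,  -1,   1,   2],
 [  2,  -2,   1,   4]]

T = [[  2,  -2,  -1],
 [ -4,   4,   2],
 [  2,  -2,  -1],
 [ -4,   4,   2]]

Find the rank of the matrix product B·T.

1

First compute BT:
[[ -4,   4,   2],
 [ -2,   2,   1],
 [  0,   0,   0],
 [ -2,   2,   1]]
Now row reduce the product.
R2 ← R2 − (1/2)·R1: [0, 0, 0]
R4 ← R4 − (1/2)·R1: [0, 0, 0]
1 nonzero row, so rank(BT) = 1.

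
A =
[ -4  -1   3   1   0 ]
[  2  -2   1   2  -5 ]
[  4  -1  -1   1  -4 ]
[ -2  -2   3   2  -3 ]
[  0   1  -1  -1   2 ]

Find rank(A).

2

Row reduce to echelon form.
R2 ← R2 + (1/2)·R1: [0, -5/2, 5/2, 5/2, -5]
R3 ← R3 + R1: [0, -2, 2, 2, -4]
R4 ← R4 − (1/2)·R1: [0, -3/2, 3/2, 3/2, -3]
R3 ← R3 − (4/5)·R2: [0, 0, 0, 0, 0]
R4 ← R4 − (3/5)·R2: [0, 0, 0, 0, 0]
R5 ← R5 + (2/5)·R2: [0, 0, 0, 0, 0]
Echelon form has 2 nonzero rows, so rank(A) = 2.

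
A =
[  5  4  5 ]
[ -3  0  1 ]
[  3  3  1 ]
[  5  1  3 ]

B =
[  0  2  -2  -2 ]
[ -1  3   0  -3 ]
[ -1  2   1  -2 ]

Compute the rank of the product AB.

First compute AB:
[[ -9,  32,  -5, -32],
 [ -1,  -4,   7,   4],
 [ -4,  17,  -5, -17],
 [ -4,  19,  -7, -19]]
Now row reduce the product.
R2 ← R2 − (1/9)·R1: [0, -68/9, 68/9, 68/9]
R3 ← R3 − (4/9)·R1: [0, 25/9, -25/9, -25/9]
R4 ← R4 − (4/9)·R1: [0, 43/9, -43/9, -43/9]
R3 ← R3 + (25/68)·R2: [0, 0, 0, 0]
R4 ← R4 + (43/68)·R2: [0, 0, 0, 0]
2 nonzero rows, so rank(AB) = 2.

2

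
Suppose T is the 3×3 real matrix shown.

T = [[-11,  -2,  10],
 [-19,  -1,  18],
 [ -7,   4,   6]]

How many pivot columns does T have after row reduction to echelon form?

3

Row reduce to echelon form.
R2 ← R2 − (19/11)·R1: [0, 27/11, 8/11]
R3 ← R3 − (7/11)·R1: [0, 58/11, -4/11]
R3 ← R3 − (58/27)·R2: [0, 0, -52/27]
Echelon form has 3 nonzero rows, so rank(T) = 3.
Each nonzero row contributes one pivot column: 3 pivot columns.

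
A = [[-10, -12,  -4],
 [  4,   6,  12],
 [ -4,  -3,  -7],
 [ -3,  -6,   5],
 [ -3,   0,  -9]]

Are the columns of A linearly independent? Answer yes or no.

yes

Row reduce A to echelon form.
R2 ← R2 + (2/5)·R1: [0, 6/5, 52/5]
R3 ← R3 − (2/5)·R1: [0, 9/5, -27/5]
R4 ← R4 − (3/10)·R1: [0, -12/5, 31/5]
R5 ← R5 − (3/10)·R1: [0, 18/5, -39/5]
R3 ← R3 − (3/2)·R2: [0, 0, -21]
R4 ← R4 + (2)·R2: [0, 0, 27]
R5 ← R5 − (3)·R2: [0, 0, -39]
R4 ← R4 + (9/7)·R3: [0, 0, 0]
R5 ← R5 − (13/7)·R3: [0, 0, 0]
3 pivots among 3 columns.
Every column is a pivot column, so the columns are linearly independent.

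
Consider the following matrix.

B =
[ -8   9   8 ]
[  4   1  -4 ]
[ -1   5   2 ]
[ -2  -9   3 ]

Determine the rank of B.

3

Row reduce to echelon form.
R2 ← R2 + (1/2)·R1: [0, 11/2, 0]
R3 ← R3 − (1/8)·R1: [0, 31/8, 1]
R4 ← R4 − (1/4)·R1: [0, -45/4, 1]
R3 ← R3 − (31/44)·R2: [0, 0, 1]
R4 ← R4 + (45/22)·R2: [0, 0, 1]
R4 ← R4 − R3: [0, 0, 0]
Echelon form has 3 nonzero rows, so rank(B) = 3.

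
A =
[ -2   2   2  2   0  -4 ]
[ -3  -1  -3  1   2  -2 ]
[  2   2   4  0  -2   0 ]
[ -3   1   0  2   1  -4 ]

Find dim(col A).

2

Row reduce to echelon form.
R2 ← R2 − (3/2)·R1: [0, -4, -6, -2, 2, 4]
R3 ← R3 + R1: [0, 4, 6, 2, -2, -4]
R4 ← R4 − (3/2)·R1: [0, -2, -3, -1, 1, 2]
R3 ← R3 + R2: [0, 0, 0, 0, 0, 0]
R4 ← R4 − (1/2)·R2: [0, 0, 0, 0, 0, 0]
Echelon form has 2 nonzero rows, so rank(A) = 2.
The column space has dimension equal to the rank: 2.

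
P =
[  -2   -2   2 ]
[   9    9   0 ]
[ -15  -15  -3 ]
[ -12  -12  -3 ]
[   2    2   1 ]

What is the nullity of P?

1

Row reduce to echelon form.
R2 ← R2 + (9/2)·R1: [0, 0, 9]
R3 ← R3 − (15/2)·R1: [0, 0, -18]
R4 ← R4 − (6)·R1: [0, 0, -15]
R5 ← R5 + R1: [0, 0, 3]
R3 ← R3 + (2)·R2: [0, 0, 0]
R4 ← R4 + (5/3)·R2: [0, 0, 0]
R5 ← R5 − (1/3)·R2: [0, 0, 0]
2 nonzero rows, so rank(P) = 2.
P has 3 columns; by rank–nullity, nullity = 3 − 2 = 1.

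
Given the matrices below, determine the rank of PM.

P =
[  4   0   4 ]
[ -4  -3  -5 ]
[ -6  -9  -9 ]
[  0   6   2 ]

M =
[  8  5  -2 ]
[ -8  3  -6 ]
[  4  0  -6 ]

First compute PM:
[[ 48,  20, -32],
 [-28, -29,  56],
 [-12, -57, 120],
 [-40,  18, -48]]
Now row reduce the product.
R2 ← R2 + (7/12)·R1: [0, -52/3, 112/3]
R3 ← R3 + (1/4)·R1: [0, -52, 112]
R4 ← R4 + (5/6)·R1: [0, 104/3, -224/3]
R3 ← R3 − (3)·R2: [0, 0, 0]
R4 ← R4 + (2)·R2: [0, 0, 0]
2 nonzero rows, so rank(PM) = 2.

2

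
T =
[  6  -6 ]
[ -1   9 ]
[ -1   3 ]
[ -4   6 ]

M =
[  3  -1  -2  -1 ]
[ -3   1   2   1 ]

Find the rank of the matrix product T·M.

1

First compute TM:
[[ 36, -12, -24, -12],
 [-30,  10,  20,  10],
 [-12,   4,   8,   4],
 [-30,  10,  20,  10]]
Now row reduce the product.
R2 ← R2 + (5/6)·R1: [0, 0, 0, 0]
R3 ← R3 + (1/3)·R1: [0, 0, 0, 0]
R4 ← R4 + (5/6)·R1: [0, 0, 0, 0]
1 nonzero row, so rank(TM) = 1.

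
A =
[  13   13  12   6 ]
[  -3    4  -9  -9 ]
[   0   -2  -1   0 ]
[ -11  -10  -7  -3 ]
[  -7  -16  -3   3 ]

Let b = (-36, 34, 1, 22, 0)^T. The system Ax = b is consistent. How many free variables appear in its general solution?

Row reduce the augmented matrix [A | b].
R2 ← R2 + (3/13)·R1: [0, 7, -81/13, -99/13, 334/13]
R4 ← R4 + (11/13)·R1: [0, 1, 41/13, 27/13, -110/13]
R5 ← R5 + (7/13)·R1: [0, -9, 45/13, 81/13, -252/13]
R3 ← R3 + (2/7)·R2: [0, 0, -253/91, -198/91, 759/91]
R4 ← R4 − (1/7)·R2: [0, 0, 368/91, 288/91, -1104/91]
R5 ← R5 + (9/7)·R2: [0, 0, -414/91, -324/91, 1242/91]
R4 ← R4 + (16/11)·R3: [0, 0, 0, 0, 0]
R5 ← R5 − (18/11)·R3: [0, 0, 0, 0, 0]
The echelon form has 3 nonzero rows, and every pivot lies in the first 4 columns, so rank(A) = rank([A|b]) = 3.
The system is consistent.
Free variables = (unknowns) − (rank) = 4 − 3 = 1.

1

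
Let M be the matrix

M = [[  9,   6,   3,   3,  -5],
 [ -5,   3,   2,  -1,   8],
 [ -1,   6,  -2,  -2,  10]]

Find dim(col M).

3

Row reduce to echelon form.
R2 ← R2 + (5/9)·R1: [0, 19/3, 11/3, 2/3, 47/9]
R3 ← R3 + (1/9)·R1: [0, 20/3, -5/3, -5/3, 85/9]
R3 ← R3 − (20/19)·R2: [0, 0, -105/19, -45/19, 75/19]
Echelon form has 3 nonzero rows, so rank(M) = 3.
The column space has dimension equal to the rank: 3.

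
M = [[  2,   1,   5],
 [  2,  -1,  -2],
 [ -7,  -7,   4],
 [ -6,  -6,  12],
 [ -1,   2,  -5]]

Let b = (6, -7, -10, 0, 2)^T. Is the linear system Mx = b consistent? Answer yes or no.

Row reduce the augmented matrix [M | b].
R2 ← R2 − R1: [0, -2, -7, -13]
R3 ← R3 + (7/2)·R1: [0, -7/2, 43/2, 11]
R4 ← R4 + (3)·R1: [0, -3, 27, 18]
R5 ← R5 + (1/2)·R1: [0, 5/2, -5/2, 5]
R3 ← R3 − (7/4)·R2: [0, 0, 135/4, 135/4]
R4 ← R4 − (3/2)·R2: [0, 0, 75/2, 75/2]
R5 ← R5 + (5/4)·R2: [0, 0, -45/4, -45/4]
R4 ← R4 − (10/9)·R3: [0, 0, 0, 0]
R5 ← R5 + (1/3)·R3: [0, 0, 0, 0]
The echelon form has 3 nonzero rows, and every pivot lies in the first 3 columns, so rank(M) = rank([M|b]) = 3.
The system is consistent.

yes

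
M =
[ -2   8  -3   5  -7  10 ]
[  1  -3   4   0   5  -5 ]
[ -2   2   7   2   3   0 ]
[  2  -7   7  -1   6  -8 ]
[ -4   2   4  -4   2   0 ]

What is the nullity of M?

2

Row reduce to echelon form.
R2 ← R2 + (1/2)·R1: [0, 1, 5/2, 5/2, 3/2, 0]
R3 ← R3 − R1: [0, -6, 10, -3, 10, -10]
R4 ← R4 + R1: [0, 1, 4, 4, -1, 2]
R5 ← R5 − (2)·R1: [0, -14, 10, -14, 16, -20]
R3 ← R3 + (6)·R2: [0, 0, 25, 12, 19, -10]
R4 ← R4 − R2: [0, 0, 3/2, 3/2, -5/2, 2]
R5 ← R5 + (14)·R2: [0, 0, 45, 21, 37, -20]
R4 ← R4 − (3/50)·R3: [0, 0, 0, 39/50, -91/25, 13/5]
R5 ← R5 − (9/5)·R3: [0, 0, 0, -3/5, 14/5, -2]
R5 ← R5 + (10/13)·R4: [0, 0, 0, 0, 0, 0]
4 nonzero rows, so rank(M) = 4.
M has 6 columns; by rank–nullity, nullity = 6 − 4 = 2.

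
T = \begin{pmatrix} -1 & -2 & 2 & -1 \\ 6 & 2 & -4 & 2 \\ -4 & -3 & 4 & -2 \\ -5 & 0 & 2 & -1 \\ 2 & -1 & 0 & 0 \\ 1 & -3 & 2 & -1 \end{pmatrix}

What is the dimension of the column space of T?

2

Row reduce to echelon form.
R2 ← R2 + (6)·R1: [0, -10, 8, -4]
R3 ← R3 − (4)·R1: [0, 5, -4, 2]
R4 ← R4 − (5)·R1: [0, 10, -8, 4]
R5 ← R5 + (2)·R1: [0, -5, 4, -2]
R6 ← R6 + R1: [0, -5, 4, -2]
R3 ← R3 + (1/2)·R2: [0, 0, 0, 0]
R4 ← R4 + R2: [0, 0, 0, 0]
R5 ← R5 − (1/2)·R2: [0, 0, 0, 0]
R6 ← R6 − (1/2)·R2: [0, 0, 0, 0]
Echelon form has 2 nonzero rows, so rank(T) = 2.
The column space has dimension equal to the rank: 2.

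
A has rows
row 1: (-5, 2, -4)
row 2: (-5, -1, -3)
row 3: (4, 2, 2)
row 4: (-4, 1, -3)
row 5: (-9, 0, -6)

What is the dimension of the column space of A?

2

Row reduce to echelon form.
R2 ← R2 − R1: [0, -3, 1]
R3 ← R3 + (4/5)·R1: [0, 18/5, -6/5]
R4 ← R4 − (4/5)·R1: [0, -3/5, 1/5]
R5 ← R5 − (9/5)·R1: [0, -18/5, 6/5]
R3 ← R3 + (6/5)·R2: [0, 0, 0]
R4 ← R4 − (1/5)·R2: [0, 0, 0]
R5 ← R5 − (6/5)·R2: [0, 0, 0]
Echelon form has 2 nonzero rows, so rank(A) = 2.
The column space has dimension equal to the rank: 2.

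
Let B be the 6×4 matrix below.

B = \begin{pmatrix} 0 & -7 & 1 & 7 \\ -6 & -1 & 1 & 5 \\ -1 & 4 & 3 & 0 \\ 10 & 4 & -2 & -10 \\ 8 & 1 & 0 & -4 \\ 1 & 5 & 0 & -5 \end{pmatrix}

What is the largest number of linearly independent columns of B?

4

Row reduce to echelon form.
Swap R1 ↔ R2
R3 ← R3 − (1/6)·R1: [0, 25/6, 17/6, -5/6]
R4 ← R4 + (5/3)·R1: [0, 7/3, -1/3, -5/3]
R5 ← R5 + (4/3)·R1: [0, -1/3, 4/3, 8/3]
R6 ← R6 + (1/6)·R1: [0, 29/6, 1/6, -25/6]
R3 ← R3 + (25/42)·R2: [0, 0, 24/7, 10/3]
R4 ← R4 + (1/3)·R2: [0, 0, 0, 2/3]
R5 ← R5 − (1/21)·R2: [0, 0, 9/7, 7/3]
R6 ← R6 + (29/42)·R2: [0, 0, 6/7, 2/3]
R5 ← R5 − (3/8)·R3: [0, 0, 0, 13/12]
R6 ← R6 − (1/4)·R3: [0, 0, 0, -1/6]
R5 ← R5 − (13/8)·R4: [0, 0, 0, 0]
R6 ← R6 + (1/4)·R4: [0, 0, 0, 0]
Echelon form has 4 nonzero rows, so rank(B) = 4.
The rank gives the maximum number of linearly independent columns: 4.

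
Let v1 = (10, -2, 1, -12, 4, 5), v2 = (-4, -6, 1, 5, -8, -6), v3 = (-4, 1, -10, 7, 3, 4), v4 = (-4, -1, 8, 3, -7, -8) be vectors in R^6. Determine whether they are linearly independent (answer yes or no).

no

Form the matrix with these vectors as rows and row reduce.
R2 ← R2 + (2/5)·R1: [0, -34/5, 7/5, 1/5, -32/5, -4]
R3 ← R3 + (2/5)·R1: [0, 1/5, -48/5, 11/5, 23/5, 6]
R4 ← R4 + (2/5)·R1: [0, -9/5, 42/5, -9/5, -27/5, -6]
R3 ← R3 + (1/34)·R2: [0, 0, -325/34, 75/34, 75/17, 100/17]
R4 ← R4 − (9/34)·R2: [0, 0, 273/34, -63/34, -63/17, -84/17]
R4 ← R4 + (21/25)·R3: [0, 0, 0, 0, 0, 0]
3 nonzero rows, so the 4 vectors span a space of dimension 3.
Since 3 < 4, the vectors are linearly dependent.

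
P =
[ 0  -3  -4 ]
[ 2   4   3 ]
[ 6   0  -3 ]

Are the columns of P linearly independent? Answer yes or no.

Row reduce P to echelon form.
Swap R1 ↔ R2
R3 ← R3 − (3)·R1: [0, -12, -12]
R3 ← R3 − (4)·R2: [0, 0, 4]
3 pivots among 3 columns.
Every column is a pivot column, so the columns are linearly independent.

yes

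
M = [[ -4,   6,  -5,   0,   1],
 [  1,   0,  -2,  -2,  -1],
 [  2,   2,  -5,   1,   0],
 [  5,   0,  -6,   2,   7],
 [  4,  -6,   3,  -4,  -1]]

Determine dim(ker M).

Row reduce to echelon form.
R2 ← R2 + (1/4)·R1: [0, 3/2, -13/4, -2, -3/4]
R3 ← R3 + (1/2)·R1: [0, 5, -15/2, 1, 1/2]
R4 ← R4 + (5/4)·R1: [0, 15/2, -49/4, 2, 33/4]
R5 ← R5 + R1: [0, 0, -2, -4, 0]
R3 ← R3 − (10/3)·R2: [0, 0, 10/3, 23/3, 3]
R4 ← R4 − (5)·R2: [0, 0, 4, 12, 12]
R4 ← R4 − (6/5)·R3: [0, 0, 0, 14/5, 42/5]
R5 ← R5 + (3/5)·R3: [0, 0, 0, 3/5, 9/5]
R5 ← R5 − (3/14)·R4: [0, 0, 0, 0, 0]
4 nonzero rows, so rank(M) = 4.
M has 5 columns; by rank–nullity, nullity = 5 − 4 = 1.

1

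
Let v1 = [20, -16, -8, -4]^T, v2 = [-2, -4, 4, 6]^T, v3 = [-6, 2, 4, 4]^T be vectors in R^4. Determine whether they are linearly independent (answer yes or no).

no

Form the matrix with these vectors as rows and row reduce.
R2 ← R2 + (1/10)·R1: [0, -28/5, 16/5, 28/5]
R3 ← R3 + (3/10)·R1: [0, -14/5, 8/5, 14/5]
R3 ← R3 − (1/2)·R2: [0, 0, 0, 0]
2 nonzero rows, so the 3 vectors span a space of dimension 2.
Since 2 < 3, the vectors are linearly dependent.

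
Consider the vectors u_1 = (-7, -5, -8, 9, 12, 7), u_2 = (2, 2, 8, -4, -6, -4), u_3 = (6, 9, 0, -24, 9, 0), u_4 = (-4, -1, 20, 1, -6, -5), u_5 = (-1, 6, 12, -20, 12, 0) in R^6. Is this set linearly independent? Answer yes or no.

no

Form the matrix with these vectors as rows and row reduce.
R2 ← R2 + (2/7)·R1: [0, 4/7, 40/7, -10/7, -18/7, -2]
R3 ← R3 + (6/7)·R1: [0, 33/7, -48/7, -114/7, 135/7, 6]
R4 ← R4 − (4/7)·R1: [0, 13/7, 172/7, -29/7, -90/7, -9]
R5 ← R5 − (1/7)·R1: [0, 47/7, 92/7, -149/7, 72/7, -1]
R3 ← R3 − (33/4)·R2: [0, 0, -54, -9/2, 81/2, 45/2]
R4 ← R4 − (13/4)·R2: [0, 0, 6, 1/2, -9/2, -5/2]
R5 ← R5 − (47/4)·R2: [0, 0, -54, -9/2, 81/2, 45/2]
R4 ← R4 + (1/9)·R3: [0, 0, 0, 0, 0, 0]
R5 ← R5 − R3: [0, 0, 0, 0, 0, 0]
3 nonzero rows, so the 5 vectors span a space of dimension 3.
Since 3 < 5, the vectors are linearly dependent.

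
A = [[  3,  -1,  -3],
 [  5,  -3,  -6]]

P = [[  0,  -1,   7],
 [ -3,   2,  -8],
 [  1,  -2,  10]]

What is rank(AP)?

First compute AP:
[[  0,   1,  -1],
 [  3,   1,  -1]]
Now row reduce the product.
Swap R1 ↔ R2
2 nonzero rows, so rank(AP) = 2.

2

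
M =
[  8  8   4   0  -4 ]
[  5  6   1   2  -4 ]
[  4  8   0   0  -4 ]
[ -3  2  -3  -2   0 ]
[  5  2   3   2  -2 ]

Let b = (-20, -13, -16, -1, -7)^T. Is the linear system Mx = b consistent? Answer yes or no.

Row reduce the augmented matrix [M | b].
R2 ← R2 − (5/8)·R1: [0, 1, -3/2, 2, -3/2, -1/2]
R3 ← R3 − (1/2)·R1: [0, 4, -2, 0, -2, -6]
R4 ← R4 + (3/8)·R1: [0, 5, -3/2, -2, -3/2, -17/2]
R5 ← R5 − (5/8)·R1: [0, -3, 1/2, 2, 1/2, 11/2]
R3 ← R3 − (4)·R2: [0, 0, 4, -8, 4, -4]
R4 ← R4 − (5)·R2: [0, 0, 6, -12, 6, -6]
R5 ← R5 + (3)·R2: [0, 0, -4, 8, -4, 4]
R4 ← R4 − (3/2)·R3: [0, 0, 0, 0, 0, 0]
R5 ← R5 + R3: [0, 0, 0, 0, 0, 0]
The echelon form has 3 nonzero rows, and every pivot lies in the first 5 columns, so rank(M) = rank([M|b]) = 3.
The system is consistent.

yes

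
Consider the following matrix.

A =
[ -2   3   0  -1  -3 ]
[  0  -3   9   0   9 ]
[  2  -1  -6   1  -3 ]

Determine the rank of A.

2

Row reduce to echelon form.
R3 ← R3 + R1: [0, 2, -6, 0, -6]
R3 ← R3 + (2/3)·R2: [0, 0, 0, 0, 0]
Echelon form has 2 nonzero rows, so rank(A) = 2.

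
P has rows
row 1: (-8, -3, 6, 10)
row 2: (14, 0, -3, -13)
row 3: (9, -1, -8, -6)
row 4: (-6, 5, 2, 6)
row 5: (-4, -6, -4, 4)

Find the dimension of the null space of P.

Row reduce to echelon form.
R2 ← R2 + (7/4)·R1: [0, -21/4, 15/2, 9/2]
R3 ← R3 + (9/8)·R1: [0, -35/8, -5/4, 21/4]
R4 ← R4 − (3/4)·R1: [0, 29/4, -5/2, -3/2]
R5 ← R5 − (1/2)·R1: [0, -9/2, -7, -1]
R3 ← R3 − (5/6)·R2: [0, 0, -15/2, 3/2]
R4 ← R4 + (29/21)·R2: [0, 0, 55/7, 33/7]
R5 ← R5 − (6/7)·R2: [0, 0, -94/7, -34/7]
R4 ← R4 + (22/21)·R3: [0, 0, 0, 44/7]
R5 ← R5 − (188/105)·R3: [0, 0, 0, -264/35]
R5 ← R5 + (6/5)·R4: [0, 0, 0, 0]
4 nonzero rows, so rank(P) = 4.
P has 4 columns; by rank–nullity, nullity = 4 − 4 = 0.

0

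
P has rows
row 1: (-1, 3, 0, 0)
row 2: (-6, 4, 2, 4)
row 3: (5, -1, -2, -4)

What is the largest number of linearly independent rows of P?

Row reduce to echelon form.
R2 ← R2 − (6)·R1: [0, -14, 2, 4]
R3 ← R3 + (5)·R1: [0, 14, -2, -4]
R3 ← R3 + R2: [0, 0, 0, 0]
Echelon form has 2 nonzero rows, so rank(P) = 2.
The rank gives the maximum number of linearly independent rows: 2.

2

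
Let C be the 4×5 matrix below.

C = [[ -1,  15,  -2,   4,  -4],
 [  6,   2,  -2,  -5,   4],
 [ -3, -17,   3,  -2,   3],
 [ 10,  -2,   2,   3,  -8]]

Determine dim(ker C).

2

Row reduce to echelon form.
R2 ← R2 + (6)·R1: [0, 92, -14, 19, -20]
R3 ← R3 − (3)·R1: [0, -62, 9, -14, 15]
R4 ← R4 + (10)·R1: [0, 148, -18, 43, -48]
R3 ← R3 + (31/46)·R2: [0, 0, -10/23, -55/46, 35/23]
R4 ← R4 − (37/23)·R2: [0, 0, 104/23, 286/23, -364/23]
R4 ← R4 + (52/5)·R3: [0, 0, 0, 0, 0]
3 nonzero rows, so rank(C) = 3.
C has 5 columns; by rank–nullity, nullity = 5 − 3 = 2.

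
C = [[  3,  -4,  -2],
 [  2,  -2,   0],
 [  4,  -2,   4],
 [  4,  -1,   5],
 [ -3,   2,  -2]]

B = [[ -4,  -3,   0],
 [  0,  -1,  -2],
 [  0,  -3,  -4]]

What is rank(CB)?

First compute CB:
[[-12,   1,  16],
 [ -8,  -4,   4],
 [-16, -22, -12],
 [-16, -26, -18],
 [ 12,  13,   4]]
Now row reduce the product.
R2 ← R2 − (2/3)·R1: [0, -14/3, -20/3]
R3 ← R3 − (4/3)·R1: [0, -70/3, -100/3]
R4 ← R4 − (4/3)·R1: [0, -82/3, -118/3]
R5 ← R5 + R1: [0, 14, 20]
R3 ← R3 − (5)·R2: [0, 0, 0]
R4 ← R4 − (41/7)·R2: [0, 0, -2/7]
R5 ← R5 + (3)·R2: [0, 0, 0]
Swap R3 ↔ R4
3 nonzero rows, so rank(CB) = 3.

3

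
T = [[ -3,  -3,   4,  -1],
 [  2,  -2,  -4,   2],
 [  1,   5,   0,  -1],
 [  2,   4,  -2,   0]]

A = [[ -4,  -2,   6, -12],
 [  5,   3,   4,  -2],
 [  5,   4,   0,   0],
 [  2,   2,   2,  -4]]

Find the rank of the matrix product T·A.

First compute TA:
[[ 15,  11, -32,  46],
 [-34, -22,   8, -28],
 [ 19,  11,  24, -18],
 [  2,   0,  28, -32]]
Now row reduce the product.
R2 ← R2 + (34/15)·R1: [0, 44/15, -968/15, 1144/15]
R3 ← R3 − (19/15)·R1: [0, -44/15, 968/15, -1144/15]
R4 ← R4 − (2/15)·R1: [0, -22/15, 484/15, -572/15]
R3 ← R3 + R2: [0, 0, 0, 0]
R4 ← R4 + (1/2)·R2: [0, 0, 0, 0]
2 nonzero rows, so rank(TA) = 2.

2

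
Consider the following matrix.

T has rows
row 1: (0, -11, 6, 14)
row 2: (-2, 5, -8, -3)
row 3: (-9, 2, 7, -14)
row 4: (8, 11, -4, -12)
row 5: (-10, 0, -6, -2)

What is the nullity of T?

Row reduce to echelon form.
Swap R1 ↔ R2
R3 ← R3 − (9/2)·R1: [0, -41/2, 43, -1/2]
R4 ← R4 + (4)·R1: [0, 31, -36, -24]
R5 ← R5 − (5)·R1: [0, -25, 34, 13]
R3 ← R3 − (41/22)·R2: [0, 0, 350/11, -585/22]
R4 ← R4 + (31/11)·R2: [0, 0, -210/11, 170/11]
R5 ← R5 − (25/11)·R2: [0, 0, 224/11, -207/11]
R4 ← R4 + (3/5)·R3: [0, 0, 0, -1/2]
R5 ← R5 − (16/25)·R3: [0, 0, 0, -9/5]
R5 ← R5 − (18/5)·R4: [0, 0, 0, 0]
4 nonzero rows, so rank(T) = 4.
T has 4 columns; by rank–nullity, nullity = 4 − 4 = 0.

0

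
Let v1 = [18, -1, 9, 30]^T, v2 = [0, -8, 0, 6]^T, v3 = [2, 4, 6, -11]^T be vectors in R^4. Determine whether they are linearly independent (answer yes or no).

yes

Form the matrix with these vectors as rows and row reduce.
R3 ← R3 − (1/9)·R1: [0, 37/9, 5, -43/3]
R3 ← R3 + (37/72)·R2: [0, 0, 5, -45/4]
3 nonzero rows, so the 3 vectors span a space of dimension 3.
Since 3 = 3, the vectors are linearly independent.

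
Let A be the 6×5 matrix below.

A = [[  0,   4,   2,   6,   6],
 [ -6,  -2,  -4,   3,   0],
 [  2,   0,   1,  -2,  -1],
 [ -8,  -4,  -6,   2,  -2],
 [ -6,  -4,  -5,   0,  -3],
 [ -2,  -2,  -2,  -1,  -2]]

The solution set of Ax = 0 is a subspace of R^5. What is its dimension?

3

Row reduce to echelon form.
Swap R1 ↔ R2
R3 ← R3 + (1/3)·R1: [0, -2/3, -1/3, -1, -1]
R4 ← R4 − (4/3)·R1: [0, -4/3, -2/3, -2, -2]
R5 ← R5 − R1: [0, -2, -1, -3, -3]
R6 ← R6 − (1/3)·R1: [0, -4/3, -2/3, -2, -2]
R3 ← R3 + (1/6)·R2: [0, 0, 0, 0, 0]
R4 ← R4 + (1/3)·R2: [0, 0, 0, 0, 0]
R5 ← R5 + (1/2)·R2: [0, 0, 0, 0, 0]
R6 ← R6 + (1/3)·R2: [0, 0, 0, 0, 0]
2 nonzero rows, so rank(A) = 2.
A has 5 columns; by rank–nullity, nullity = 5 − 2 = 3.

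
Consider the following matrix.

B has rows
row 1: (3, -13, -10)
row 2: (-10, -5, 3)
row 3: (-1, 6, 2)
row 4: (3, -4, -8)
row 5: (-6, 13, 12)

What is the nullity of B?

Row reduce to echelon form.
R2 ← R2 + (10/3)·R1: [0, -145/3, -91/3]
R3 ← R3 + (1/3)·R1: [0, 5/3, -4/3]
R4 ← R4 − R1: [0, 9, 2]
R5 ← R5 + (2)·R1: [0, -13, -8]
R3 ← R3 + (1/29)·R2: [0, 0, -69/29]
R4 ← R4 + (27/145)·R2: [0, 0, -529/145]
R5 ← R5 − (39/145)·R2: [0, 0, 23/145]
R4 ← R4 − (23/15)·R3: [0, 0, 0]
R5 ← R5 + (1/15)·R3: [0, 0, 0]
3 nonzero rows, so rank(B) = 3.
B has 3 columns; by rank–nullity, nullity = 3 − 3 = 0.

0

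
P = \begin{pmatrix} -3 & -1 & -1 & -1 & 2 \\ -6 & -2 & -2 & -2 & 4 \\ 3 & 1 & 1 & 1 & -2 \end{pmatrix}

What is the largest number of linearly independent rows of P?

Row reduce to echelon form.
R2 ← R2 − (2)·R1: [0, 0, 0, 0, 0]
R3 ← R3 + R1: [0, 0, 0, 0, 0]
Echelon form has 1 nonzero row, so rank(P) = 1.
The rank gives the maximum number of linearly independent rows: 1.

1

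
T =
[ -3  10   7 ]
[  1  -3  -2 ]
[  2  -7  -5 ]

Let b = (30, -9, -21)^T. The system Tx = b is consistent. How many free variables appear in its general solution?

1

Row reduce the augmented matrix [T | b].
R2 ← R2 + (1/3)·R1: [0, 1/3, 1/3, 1]
R3 ← R3 + (2/3)·R1: [0, -1/3, -1/3, -1]
R3 ← R3 + R2: [0, 0, 0, 0]
The echelon form has 2 nonzero rows, and every pivot lies in the first 3 columns, so rank(T) = rank([T|b]) = 2.
The system is consistent.
Free variables = (unknowns) − (rank) = 3 − 2 = 1.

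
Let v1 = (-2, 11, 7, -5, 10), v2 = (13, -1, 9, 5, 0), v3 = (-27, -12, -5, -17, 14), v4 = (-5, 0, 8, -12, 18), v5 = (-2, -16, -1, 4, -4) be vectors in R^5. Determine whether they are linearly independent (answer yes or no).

yes

Form the matrix with these vectors as rows and row reduce.
R2 ← R2 + (13/2)·R1: [0, 141/2, 109/2, -55/2, 65]
R3 ← R3 − (27/2)·R1: [0, -321/2, -199/2, 101/2, -121]
R4 ← R4 − (5/2)·R1: [0, -55/2, -19/2, 1/2, -7]
R5 ← R5 − R1: [0, -27, -8, 9, -14]
R3 ← R3 + (107/47)·R2: [0, 0, 1155/47, -569/47, 1268/47]
R4 ← R4 + (55/141)·R2: [0, 0, 1658/141, -1442/141, 2588/141]
R5 ← R5 + (18/47)·R2: [0, 0, 605/47, -72/47, 512/47]
R4 ← R4 − (1658/3465)·R3: [0, 0, 0, -15364/3465, 18868/3465]
R5 ← R5 − (11/21)·R3: [0, 0, 0, 101/21, -68/21]
R5 ← R5 + (16665/15364)·R4: [0, 0, 0, 0, 10249/3841]
5 nonzero rows, so the 5 vectors span a space of dimension 5.
Since 5 = 5, the vectors are linearly independent.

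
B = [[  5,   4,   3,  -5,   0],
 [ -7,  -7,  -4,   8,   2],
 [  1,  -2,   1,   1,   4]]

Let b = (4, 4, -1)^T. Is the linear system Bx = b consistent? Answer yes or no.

no

Row reduce the augmented matrix [B | b].
R2 ← R2 + (7/5)·R1: [0, -7/5, 1/5, 1, 2, 48/5]
R3 ← R3 − (1/5)·R1: [0, -14/5, 2/5, 2, 4, -9/5]
R3 ← R3 − (2)·R2: [0, 0, 0, 0, 0, -21]
The echelon form has 3 nonzero rows; the last pivot sits in the augmented column, so rank(B) = 2 but rank([B|b]) = 3.
Since the ranks differ, the system is inconsistent.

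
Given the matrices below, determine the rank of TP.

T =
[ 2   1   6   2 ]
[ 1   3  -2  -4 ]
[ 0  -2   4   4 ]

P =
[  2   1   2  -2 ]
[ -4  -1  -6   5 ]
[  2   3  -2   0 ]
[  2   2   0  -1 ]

2

First compute TP:
[[ 16,  23, -14,  -1],
 [-22, -16, -12,  17],
 [ 24,  22,   4, -14]]
Now row reduce the product.
R2 ← R2 + (11/8)·R1: [0, 125/8, -125/4, 125/8]
R3 ← R3 − (3/2)·R1: [0, -25/2, 25, -25/2]
R3 ← R3 + (4/5)·R2: [0, 0, 0, 0]
2 nonzero rows, so rank(TP) = 2.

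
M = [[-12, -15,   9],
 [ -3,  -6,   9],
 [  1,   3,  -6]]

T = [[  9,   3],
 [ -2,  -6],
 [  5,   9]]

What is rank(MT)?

First compute MT:
[[-33, 135],
 [ 30, 108],
 [-27, -69]]
Now row reduce the product.
R2 ← R2 + (10/11)·R1: [0, 2538/11]
R3 ← R3 − (9/11)·R1: [0, -1974/11]
R3 ← R3 + (7/9)·R2: [0, 0]
2 nonzero rows, so rank(MT) = 2.

2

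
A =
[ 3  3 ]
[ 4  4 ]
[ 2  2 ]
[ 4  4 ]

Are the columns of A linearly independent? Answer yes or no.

no

Row reduce A to echelon form.
R2 ← R2 − (4/3)·R1: [0, 0]
R3 ← R3 − (2/3)·R1: [0, 0]
R4 ← R4 − (4/3)·R1: [0, 0]
1 pivot among 2 columns.
Only 1 < 2 pivot columns, so the columns are linearly dependent.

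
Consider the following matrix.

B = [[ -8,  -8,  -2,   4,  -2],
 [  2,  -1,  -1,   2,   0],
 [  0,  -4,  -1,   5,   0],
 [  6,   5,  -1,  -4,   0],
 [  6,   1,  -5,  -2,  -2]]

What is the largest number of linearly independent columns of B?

Row reduce to echelon form.
R2 ← R2 + (1/4)·R1: [0, -3, -3/2, 3, -1/2]
R4 ← R4 + (3/4)·R1: [0, -1, -5/2, -1, -3/2]
R5 ← R5 + (3/4)·R1: [0, -5, -13/2, 1, -7/2]
R3 ← R3 − (4/3)·R2: [0, 0, 1, 1, 2/3]
R4 ← R4 − (1/3)·R2: [0, 0, -2, -2, -4/3]
R5 ← R5 − (5/3)·R2: [0, 0, -4, -4, -8/3]
R4 ← R4 + (2)·R3: [0, 0, 0, 0, 0]
R5 ← R5 + (4)·R3: [0, 0, 0, 0, 0]
Echelon form has 3 nonzero rows, so rank(B) = 3.
The rank gives the maximum number of linearly independent columns: 3.

3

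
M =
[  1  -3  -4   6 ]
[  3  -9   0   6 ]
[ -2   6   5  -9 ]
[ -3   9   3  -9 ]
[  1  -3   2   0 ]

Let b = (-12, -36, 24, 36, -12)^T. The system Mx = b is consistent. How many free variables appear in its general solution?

2

Row reduce the augmented matrix [M | b].
R2 ← R2 − (3)·R1: [0, 0, 12, -12, 0]
R3 ← R3 + (2)·R1: [0, 0, -3, 3, 0]
R4 ← R4 + (3)·R1: [0, 0, -9, 9, 0]
R5 ← R5 − R1: [0, 0, 6, -6, 0]
R3 ← R3 + (1/4)·R2: [0, 0, 0, 0, 0]
R4 ← R4 + (3/4)·R2: [0, 0, 0, 0, 0]
R5 ← R5 − (1/2)·R2: [0, 0, 0, 0, 0]
The echelon form has 2 nonzero rows, and every pivot lies in the first 4 columns, so rank(M) = rank([M|b]) = 2.
The system is consistent.
Free variables = (unknowns) − (rank) = 4 − 2 = 2.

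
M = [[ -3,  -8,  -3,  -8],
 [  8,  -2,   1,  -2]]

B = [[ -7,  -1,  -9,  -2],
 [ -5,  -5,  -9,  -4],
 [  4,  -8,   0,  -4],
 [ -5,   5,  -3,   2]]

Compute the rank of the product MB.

First compute MB:
[[ 89,  27, 123,  34],
 [-32, -16, -48, -16]]
Now row reduce the product.
R2 ← R2 + (32/89)·R1: [0, -560/89, -336/89, -336/89]
2 nonzero rows, so rank(MB) = 2.

2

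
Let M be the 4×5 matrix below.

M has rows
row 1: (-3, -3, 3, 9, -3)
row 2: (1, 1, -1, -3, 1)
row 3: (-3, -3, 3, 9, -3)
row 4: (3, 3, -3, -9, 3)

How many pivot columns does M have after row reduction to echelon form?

Row reduce to echelon form.
R2 ← R2 + (1/3)·R1: [0, 0, 0, 0, 0]
R3 ← R3 − R1: [0, 0, 0, 0, 0]
R4 ← R4 + R1: [0, 0, 0, 0, 0]
Echelon form has 1 nonzero row, so rank(M) = 1.
Each nonzero row contributes one pivot column: 1 pivot columns.

1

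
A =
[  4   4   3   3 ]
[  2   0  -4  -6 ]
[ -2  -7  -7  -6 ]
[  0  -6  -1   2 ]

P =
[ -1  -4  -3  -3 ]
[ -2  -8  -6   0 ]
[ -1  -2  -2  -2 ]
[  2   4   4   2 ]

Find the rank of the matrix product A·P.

3

First compute AP:
[[ -9, -42, -30, -12],
 [-10, -24, -22, -10],
 [ 11,  54,  38,   8],
 [ 17,  58,  46,   6]]
Now row reduce the product.
R2 ← R2 − (10/9)·R1: [0, 68/3, 34/3, 10/3]
R3 ← R3 + (11/9)·R1: [0, 8/3, 4/3, -20/3]
R4 ← R4 + (17/9)·R1: [0, -64/3, -32/3, -50/3]
R3 ← R3 − (2/17)·R2: [0, 0, 0, -120/17]
R4 ← R4 + (16/17)·R2: [0, 0, 0, -230/17]
R4 ← R4 − (23/12)·R3: [0, 0, 0, 0]
3 nonzero rows, so rank(AP) = 3.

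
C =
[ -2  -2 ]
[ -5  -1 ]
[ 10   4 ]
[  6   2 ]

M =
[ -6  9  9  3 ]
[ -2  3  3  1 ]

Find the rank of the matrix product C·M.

First compute CM:
[[ 16, -24, -24,  -8],
 [ 32, -48, -48, -16],
 [-68, 102, 102,  34],
 [-40,  60,  60,  20]]
Now row reduce the product.
R2 ← R2 − (2)·R1: [0, 0, 0, 0]
R3 ← R3 + (17/4)·R1: [0, 0, 0, 0]
R4 ← R4 + (5/2)·R1: [0, 0, 0, 0]
1 nonzero row, so rank(CM) = 1.

1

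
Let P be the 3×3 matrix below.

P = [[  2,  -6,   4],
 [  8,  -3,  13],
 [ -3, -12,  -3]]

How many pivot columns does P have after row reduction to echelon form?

Row reduce to echelon form.
R2 ← R2 − (4)·R1: [0, 21, -3]
R3 ← R3 + (3/2)·R1: [0, -21, 3]
R3 ← R3 + R2: [0, 0, 0]
Echelon form has 2 nonzero rows, so rank(P) = 2.
Each nonzero row contributes one pivot column: 2 pivot columns.

2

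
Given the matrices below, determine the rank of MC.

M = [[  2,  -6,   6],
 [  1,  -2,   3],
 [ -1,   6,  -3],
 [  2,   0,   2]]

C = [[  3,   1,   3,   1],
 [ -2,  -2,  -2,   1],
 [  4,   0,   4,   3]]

First compute MC:
[[ 42,  14,  42,  14],
 [ 19,   5,  19,   8],
 [-27, -13, -27,  -4],
 [ 14,   2,  14,   8]]
Now row reduce the product.
R2 ← R2 − (19/42)·R1: [0, -4/3, 0, 5/3]
R3 ← R3 + (9/14)·R1: [0, -4, 0, 5]
R4 ← R4 − (1/3)·R1: [0, -8/3, 0, 10/3]
R3 ← R3 − (3)·R2: [0, 0, 0, 0]
R4 ← R4 − (2)·R2: [0, 0, 0, 0]
2 nonzero rows, so rank(MC) = 2.

2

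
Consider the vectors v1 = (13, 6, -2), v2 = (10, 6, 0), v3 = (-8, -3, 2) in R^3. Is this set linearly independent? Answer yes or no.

Form the matrix with these vectors as rows and row reduce.
R2 ← R2 − (10/13)·R1: [0, 18/13, 20/13]
R3 ← R3 + (8/13)·R1: [0, 9/13, 10/13]
R3 ← R3 − (1/2)·R2: [0, 0, 0]
2 nonzero rows, so the 3 vectors span a space of dimension 2.
Since 2 < 3, the vectors are linearly dependent.

no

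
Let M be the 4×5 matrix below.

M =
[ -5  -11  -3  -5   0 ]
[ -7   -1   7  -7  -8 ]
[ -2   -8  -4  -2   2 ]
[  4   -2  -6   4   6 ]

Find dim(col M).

2

Row reduce to echelon form.
R2 ← R2 − (7/5)·R1: [0, 72/5, 56/5, 0, -8]
R3 ← R3 − (2/5)·R1: [0, -18/5, -14/5, 0, 2]
R4 ← R4 + (4/5)·R1: [0, -54/5, -42/5, 0, 6]
R3 ← R3 + (1/4)·R2: [0, 0, 0, 0, 0]
R4 ← R4 + (3/4)·R2: [0, 0, 0, 0, 0]
Echelon form has 2 nonzero rows, so rank(M) = 2.
The column space has dimension equal to the rank: 2.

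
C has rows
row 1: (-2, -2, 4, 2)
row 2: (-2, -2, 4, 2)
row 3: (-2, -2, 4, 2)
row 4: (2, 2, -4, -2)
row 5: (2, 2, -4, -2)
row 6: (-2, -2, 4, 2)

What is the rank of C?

Row reduce to echelon form.
R2 ← R2 − R1: [0, 0, 0, 0]
R3 ← R3 − R1: [0, 0, 0, 0]
R4 ← R4 + R1: [0, 0, 0, 0]
R5 ← R5 + R1: [0, 0, 0, 0]
R6 ← R6 − R1: [0, 0, 0, 0]
Echelon form has 1 nonzero row, so rank(C) = 1.

1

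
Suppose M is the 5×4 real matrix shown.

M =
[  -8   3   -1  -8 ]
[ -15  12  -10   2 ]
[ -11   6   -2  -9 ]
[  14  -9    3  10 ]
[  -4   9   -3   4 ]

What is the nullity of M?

Row reduce to echelon form.
R2 ← R2 − (15/8)·R1: [0, 51/8, -65/8, 17]
R3 ← R3 − (11/8)·R1: [0, 15/8, -5/8, 2]
R4 ← R4 + (7/4)·R1: [0, -15/4, 5/4, -4]
R5 ← R5 − (1/2)·R1: [0, 15/2, -5/2, 8]
R3 ← R3 − (5/17)·R2: [0, 0, 30/17, -3]
R4 ← R4 + (10/17)·R2: [0, 0, -60/17, 6]
R5 ← R5 − (20/17)·R2: [0, 0, 120/17, -12]
R4 ← R4 + (2)·R3: [0, 0, 0, 0]
R5 ← R5 − (4)·R3: [0, 0, 0, 0]
3 nonzero rows, so rank(M) = 3.
M has 4 columns; by rank–nullity, nullity = 4 − 3 = 1.

1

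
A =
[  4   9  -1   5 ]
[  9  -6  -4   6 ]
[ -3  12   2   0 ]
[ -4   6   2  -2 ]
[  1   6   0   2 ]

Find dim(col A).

2

Row reduce to echelon form.
R2 ← R2 − (9/4)·R1: [0, -105/4, -7/4, -21/4]
R3 ← R3 + (3/4)·R1: [0, 75/4, 5/4, 15/4]
R4 ← R4 + R1: [0, 15, 1, 3]
R5 ← R5 − (1/4)·R1: [0, 15/4, 1/4, 3/4]
R3 ← R3 + (5/7)·R2: [0, 0, 0, 0]
R4 ← R4 + (4/7)·R2: [0, 0, 0, 0]
R5 ← R5 + (1/7)·R2: [0, 0, 0, 0]
Echelon form has 2 nonzero rows, so rank(A) = 2.
The column space has dimension equal to the rank: 2.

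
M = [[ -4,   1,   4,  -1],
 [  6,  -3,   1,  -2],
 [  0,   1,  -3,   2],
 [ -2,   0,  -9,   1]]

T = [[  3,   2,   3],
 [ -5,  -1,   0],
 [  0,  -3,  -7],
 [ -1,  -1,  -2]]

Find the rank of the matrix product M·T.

First compute MT:
[[-16, -20, -38],
 [ 35,  14,  15],
 [ -7,   6,  17],
 [ -7,  22,  55]]
Now row reduce the product.
R2 ← R2 + (35/16)·R1: [0, -119/4, -545/8]
R3 ← R3 − (7/16)·R1: [0, 59/4, 269/8]
R4 ← R4 − (7/16)·R1: [0, 123/4, 573/8]
R3 ← R3 + (59/119)·R2: [0, 0, -18/119]
R4 ← R4 + (123/119)·R2: [0, 0, 144/119]
R4 ← R4 + (8)·R3: [0, 0, 0]
3 nonzero rows, so rank(MT) = 3.

3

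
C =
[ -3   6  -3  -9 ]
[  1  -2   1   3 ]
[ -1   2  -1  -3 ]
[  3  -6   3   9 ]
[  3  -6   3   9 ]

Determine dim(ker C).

3

Row reduce to echelon form.
R2 ← R2 + (1/3)·R1: [0, 0, 0, 0]
R3 ← R3 − (1/3)·R1: [0, 0, 0, 0]
R4 ← R4 + R1: [0, 0, 0, 0]
R5 ← R5 + R1: [0, 0, 0, 0]
1 nonzero row, so rank(C) = 1.
C has 4 columns; by rank–nullity, nullity = 4 − 1 = 3.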